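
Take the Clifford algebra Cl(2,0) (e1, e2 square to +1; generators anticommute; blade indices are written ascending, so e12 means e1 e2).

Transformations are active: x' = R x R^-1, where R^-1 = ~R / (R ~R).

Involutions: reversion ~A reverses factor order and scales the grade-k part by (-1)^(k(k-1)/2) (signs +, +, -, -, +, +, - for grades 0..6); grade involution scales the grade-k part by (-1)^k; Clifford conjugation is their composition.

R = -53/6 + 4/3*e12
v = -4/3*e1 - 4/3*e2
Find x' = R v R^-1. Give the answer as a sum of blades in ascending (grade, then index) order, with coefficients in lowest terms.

~R = -53/6 - 4/3*e12, and R ~R = 2873/36, so R^-1 = ~R / (2873/36).
R v = 10*e1 + 122/9*e2
Answer: -7588/8619*e1 - 14372/8619*e2


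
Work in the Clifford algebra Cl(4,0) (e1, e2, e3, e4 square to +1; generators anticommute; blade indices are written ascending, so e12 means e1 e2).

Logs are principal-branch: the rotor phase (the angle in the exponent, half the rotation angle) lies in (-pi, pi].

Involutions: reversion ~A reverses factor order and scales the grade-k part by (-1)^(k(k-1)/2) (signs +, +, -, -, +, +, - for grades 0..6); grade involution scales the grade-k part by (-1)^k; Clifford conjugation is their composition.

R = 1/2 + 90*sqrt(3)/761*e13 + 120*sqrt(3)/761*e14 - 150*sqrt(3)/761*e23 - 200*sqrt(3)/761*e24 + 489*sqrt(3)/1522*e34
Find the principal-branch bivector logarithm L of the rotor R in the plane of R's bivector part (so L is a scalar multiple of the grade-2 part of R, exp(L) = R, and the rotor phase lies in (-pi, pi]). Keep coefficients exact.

The scalar part of R is 1/2, and that scalar determines the rotor phase on the principal branch; recovering the unit plane as bivector-part over sine of the phase gives L = phase * plane.
Concretely: cos(phase) = 1/2 gives phase = ±pi/3, and since phase/sin(phase) is even the sign is immaterial: L = (phase/sin(phase)) * <R>_2 = (2*sqrt(3)*pi/9) * <R>_2.
Answer: 60*pi/761*e13 + 80*pi/761*e14 - 100*pi/761*e23 - 400*pi/2283*e24 + 163*pi/761*e34


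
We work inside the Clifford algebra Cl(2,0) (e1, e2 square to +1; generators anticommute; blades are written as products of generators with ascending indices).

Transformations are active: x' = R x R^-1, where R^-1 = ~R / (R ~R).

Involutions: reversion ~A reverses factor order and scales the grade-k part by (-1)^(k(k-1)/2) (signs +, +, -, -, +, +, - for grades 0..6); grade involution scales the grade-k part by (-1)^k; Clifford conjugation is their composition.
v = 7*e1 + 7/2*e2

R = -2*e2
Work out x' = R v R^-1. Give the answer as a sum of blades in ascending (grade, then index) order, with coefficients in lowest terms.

~R = -2*e2, and R ~R = 4, so R^-1 = ~R / (4).
R v = -7 + 14*e1 e2
Answer: -7*e1 + 7/2*e2


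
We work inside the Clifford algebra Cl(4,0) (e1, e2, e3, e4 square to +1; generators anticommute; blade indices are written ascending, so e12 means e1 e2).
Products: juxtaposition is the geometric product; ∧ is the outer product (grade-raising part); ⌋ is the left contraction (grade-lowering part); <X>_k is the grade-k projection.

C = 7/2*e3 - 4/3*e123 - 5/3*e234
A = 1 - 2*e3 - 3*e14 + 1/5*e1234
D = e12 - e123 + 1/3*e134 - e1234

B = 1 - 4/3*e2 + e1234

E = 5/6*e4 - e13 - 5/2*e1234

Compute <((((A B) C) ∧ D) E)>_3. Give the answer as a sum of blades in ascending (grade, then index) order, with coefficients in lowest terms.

step 1: 6/5 - 4/3*e2 - 2*e3 - 3*e14 + 1/3*e23 - 6*e124 - 4/15*e134 + 6/5*e1234
step 2: -7 + 22/9*e1 + 7/6*e2 + 21/5*e3 - 47/45*e4 + 20/9*e12 + 74/9*e13 + 14/15*e14 - 14/3*e23 - 166/45*e24 + 92/9*e34 + 17/5*e123 - 21/5*e124 + 21/2*e134 - 6*e234 + 21*e1234
step 3: -7*e12 + 56/5*e123 - 47/45*e124 - 7/3*e134 + 1421/90*e1234
step 4: -1421/36 - 511/30*e2 + 47/18*e3 + 77/3*e4 - 47/54*e12 - 35/18*e13 - 7*e23 - 1421/90*e24 - 35/2*e34 + 1421/108*e123 - 35/6*e124 - 47/45*e234 + 28/3*e1234
step 5: 1421/108*e123 - 35/6*e124 - 47/45*e234
Answer: 1421/108*e123 - 35/6*e124 - 47/45*e234


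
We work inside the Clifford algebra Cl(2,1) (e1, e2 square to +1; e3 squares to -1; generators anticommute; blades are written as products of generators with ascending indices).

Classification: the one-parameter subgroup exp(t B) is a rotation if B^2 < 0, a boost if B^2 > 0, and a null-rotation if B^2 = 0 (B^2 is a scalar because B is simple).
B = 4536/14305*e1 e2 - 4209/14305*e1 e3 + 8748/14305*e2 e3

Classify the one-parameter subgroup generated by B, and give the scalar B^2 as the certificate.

B^2 term by term: the squares give (4536/14305)^2*(e1 e2)^2 + (-4209/14305)^2*(e1 e3)^2 + (8748/14305)^2*(e2 e3)^2 = 20575296/204633025*(-1) + 17715681/204633025*(+1) + 76527504/204633025*(+1) = 9/25 (each basis 2-blade squares to minus the product of its generators' squares); cross terms between blades sharing an index anticommute and cancel. So B^2 = 9/25.
Answer: boost, certificate B^2 = 9/25. Note: conjugating B changes its blade decomposition but never the scalar B^2 = 9/25, whose sign settles the classification.


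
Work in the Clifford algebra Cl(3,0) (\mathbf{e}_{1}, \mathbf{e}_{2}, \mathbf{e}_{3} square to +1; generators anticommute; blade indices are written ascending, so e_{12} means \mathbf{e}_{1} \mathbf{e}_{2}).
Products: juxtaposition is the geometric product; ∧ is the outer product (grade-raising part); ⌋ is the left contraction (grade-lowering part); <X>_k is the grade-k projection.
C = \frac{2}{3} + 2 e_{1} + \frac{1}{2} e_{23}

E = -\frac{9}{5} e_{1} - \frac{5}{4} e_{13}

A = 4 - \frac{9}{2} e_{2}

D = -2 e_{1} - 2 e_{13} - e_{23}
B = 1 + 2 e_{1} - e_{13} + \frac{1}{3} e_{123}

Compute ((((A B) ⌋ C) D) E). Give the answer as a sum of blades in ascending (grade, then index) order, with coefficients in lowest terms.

step 1: 4 + 8 e_{1} - \frac{9}{2} e_{2} + 9 e_{12} - \frac{5}{2} e_{13} - \frac{19}{6} e_{123}
step 2: \frac{56}{3} + 8 e_{1} - \frac{9}{4} e_{3} + 2 e_{23}
step 3: -14 - \frac{251}{6} e_{1} - \frac{9}{4} e_{2} - 16 e_{3} - 4 e_{12} - \frac{251}{6} e_{13} - \frac{56}{3} e_{23} - 12 e_{123}
step 4: \frac{2761}{120} + \frac{26}{5} e_{1} + \frac{39}{5} e_{2} - \frac{2761}{120} e_{3} + \frac{1157}{60} e_{12} - \frac{113}{10} e_{13} + \frac{83}{5} e_{23} + \frac{2463}{80} e_{123}
Answer: \frac{2761}{120} + \frac{26}{5} e_{1} + \frac{39}{5} e_{2} - \frac{2761}{120} e_{3} + \frac{1157}{60} e_{12} - \frac{113}{10} e_{13} + \frac{83}{5} e_{23} + \frac{2463}{80} e_{123}


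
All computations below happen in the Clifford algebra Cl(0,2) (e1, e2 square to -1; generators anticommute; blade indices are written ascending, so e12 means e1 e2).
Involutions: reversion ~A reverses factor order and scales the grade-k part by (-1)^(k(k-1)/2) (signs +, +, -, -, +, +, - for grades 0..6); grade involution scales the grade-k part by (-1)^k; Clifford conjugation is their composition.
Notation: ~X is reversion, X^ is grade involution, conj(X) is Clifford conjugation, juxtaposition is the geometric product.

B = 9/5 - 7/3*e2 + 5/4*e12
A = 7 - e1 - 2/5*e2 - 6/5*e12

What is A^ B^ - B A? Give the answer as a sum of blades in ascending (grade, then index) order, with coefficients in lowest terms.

first term: 79/6 + 51/10*e1 + 4741/300*e2 + 2677/300*e12
second term: 79/6 + 3/2*e1 - 5491/300*e2 + 1277/300*e12
Answer: 18/5*e1 + 2558/75*e2 + 14/3*e12


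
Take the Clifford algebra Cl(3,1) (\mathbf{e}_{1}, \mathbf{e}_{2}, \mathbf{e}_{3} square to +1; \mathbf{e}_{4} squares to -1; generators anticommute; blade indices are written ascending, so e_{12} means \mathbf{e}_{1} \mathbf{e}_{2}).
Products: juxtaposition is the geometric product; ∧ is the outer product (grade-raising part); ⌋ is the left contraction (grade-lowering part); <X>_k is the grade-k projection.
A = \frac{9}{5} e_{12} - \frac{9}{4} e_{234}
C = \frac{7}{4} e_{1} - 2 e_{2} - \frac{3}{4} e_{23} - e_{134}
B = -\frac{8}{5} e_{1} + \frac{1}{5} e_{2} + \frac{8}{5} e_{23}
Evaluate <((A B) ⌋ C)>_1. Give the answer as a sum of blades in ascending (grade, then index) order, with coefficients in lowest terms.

step 1: \frac{9}{25} e_{1} + \frac{72}{25} e_{2} + \frac{18}{5} e_{4} + \frac{72}{25} e_{13} - \frac{9}{20} e_{34} - \frac{18}{5} e_{1234}
step 2: -\frac{513}{100} + \frac{9}{20} e_{1} - \frac{54}{25} e_{3} + \frac{72}{25} e_{4} + \frac{18}{5} e_{13} - \frac{9}{25} e_{34}
step 3: \frac{9}{20} e_{1} - \frac{54}{25} e_{3} + \frac{72}{25} e_{4}
Answer: \frac{9}{20} e_{1} - \frac{54}{25} e_{3} + \frac{72}{25} e_{4}


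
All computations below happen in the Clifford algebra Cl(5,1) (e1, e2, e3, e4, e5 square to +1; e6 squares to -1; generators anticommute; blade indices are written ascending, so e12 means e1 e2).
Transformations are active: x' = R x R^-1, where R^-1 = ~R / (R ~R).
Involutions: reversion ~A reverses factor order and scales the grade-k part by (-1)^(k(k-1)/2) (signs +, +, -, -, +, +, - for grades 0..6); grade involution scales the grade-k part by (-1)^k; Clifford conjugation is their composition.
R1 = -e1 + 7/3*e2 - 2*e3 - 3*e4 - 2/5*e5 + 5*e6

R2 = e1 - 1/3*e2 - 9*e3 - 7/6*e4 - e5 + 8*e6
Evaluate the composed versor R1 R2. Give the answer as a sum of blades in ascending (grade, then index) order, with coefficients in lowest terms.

Distribute over the terms of R1 (each basis-blade product reordered to ascending indices, repeated generators contracted through their squares):
(-e1) R2 = -1 + 1/3*e12 + 9*e13 + 7/6*e14 + e15 - 8*e16
(7/3*e2) R2 = -7/9 - 7/3*e12 - 21*e23 - 49/18*e24 - 7/3*e25 + 56/3*e26
(-2*e3) R2 = 18 + 2*e13 - 2/3*e23 + 7/3*e34 + 2*e35 - 16*e36
(-3*e4) R2 = 7/2 + 3*e14 - e24 - 27*e34 + 3*e45 - 24*e46
(-2/5*e5) R2 = 2/5 + 2/5*e15 - 2/15*e25 - 18/5*e35 - 7/15*e45 - 16/5*e56
(5*e6) R2 = -40 - 5*e16 + 5/3*e26 + 45*e36 + 35/6*e46 + 5*e56
Summing the partial products and collecting blades:
Answer: -1789/90 - 2*e12 + 11*e13 + 25/6*e14 + 7/5*e15 - 13*e16 - 65/3*e23 - 67/18*e24 - 37/15*e25 + 61/3*e26 - 74/3*e34 - 8/5*e35 + 29*e36 + 38/15*e45 - 109/6*e46 + 9/5*e56


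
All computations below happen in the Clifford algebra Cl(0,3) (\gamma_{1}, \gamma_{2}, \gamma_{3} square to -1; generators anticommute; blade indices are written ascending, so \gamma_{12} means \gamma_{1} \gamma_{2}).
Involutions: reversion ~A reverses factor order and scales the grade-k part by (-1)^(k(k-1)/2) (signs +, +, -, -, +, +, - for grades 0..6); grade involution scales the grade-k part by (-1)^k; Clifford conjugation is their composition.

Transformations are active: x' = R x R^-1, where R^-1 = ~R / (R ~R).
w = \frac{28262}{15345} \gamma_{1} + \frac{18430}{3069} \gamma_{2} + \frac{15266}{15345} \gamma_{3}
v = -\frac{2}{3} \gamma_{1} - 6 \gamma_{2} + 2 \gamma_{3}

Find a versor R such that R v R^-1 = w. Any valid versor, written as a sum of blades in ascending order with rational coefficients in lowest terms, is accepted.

Why this works: both vectors square to -\frac{364}{9}, so q(v) = q(w) and R = v + w = \frac{18032}{15345} \gamma_{1} + \frac{16}{3069} \gamma_{2} + \frac{45956}{15345} \gamma_{3} carries v to w — its own direction survives, the complement (v - w)/2 flips.
Answer: \frac{18032}{15345} \gamma_{1} + \frac{16}{3069} \gamma_{2} + \frac{45956}{15345} \gamma_{3}


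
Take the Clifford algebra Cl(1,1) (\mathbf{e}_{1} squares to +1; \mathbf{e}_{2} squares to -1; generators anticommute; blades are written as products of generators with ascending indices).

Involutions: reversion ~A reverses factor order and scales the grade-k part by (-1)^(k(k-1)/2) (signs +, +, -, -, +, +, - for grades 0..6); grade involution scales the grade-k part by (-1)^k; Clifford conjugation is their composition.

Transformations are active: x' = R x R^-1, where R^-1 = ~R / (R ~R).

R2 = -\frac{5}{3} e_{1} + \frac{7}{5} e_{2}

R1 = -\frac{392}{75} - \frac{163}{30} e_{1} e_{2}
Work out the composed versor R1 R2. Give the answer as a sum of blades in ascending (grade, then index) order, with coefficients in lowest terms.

Distribute over the terms of R1 (each basis-blade product reordered to ascending indices, repeated generators contracted through their squares):
(-\frac{392}{75}) R2 = \frac{392}{45} e_{1} - \frac{2744}{375} e_{2}
(-\frac{163}{30} e_{1} e_{2}) R2 = \frac{1141}{150} e_{1} - \frac{163}{18} e_{2}
Summing the partial products and collecting blades:
Answer: \frac{7343}{450} e_{1} - \frac{36839}{2250} e_{2}


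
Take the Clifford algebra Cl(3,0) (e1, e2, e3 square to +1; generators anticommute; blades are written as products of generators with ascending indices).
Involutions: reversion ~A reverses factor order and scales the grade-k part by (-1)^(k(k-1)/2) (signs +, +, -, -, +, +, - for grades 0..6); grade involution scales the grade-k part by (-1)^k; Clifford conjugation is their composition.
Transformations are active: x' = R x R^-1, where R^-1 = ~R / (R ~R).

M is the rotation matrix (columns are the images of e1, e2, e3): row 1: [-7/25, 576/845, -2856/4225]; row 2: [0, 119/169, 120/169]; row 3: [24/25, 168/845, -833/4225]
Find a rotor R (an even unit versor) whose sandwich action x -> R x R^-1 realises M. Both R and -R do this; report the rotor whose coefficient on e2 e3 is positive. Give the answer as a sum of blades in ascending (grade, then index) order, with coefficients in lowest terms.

Method: write R = a + b12*e1 e2 + b13*e1 e3 + b23*e2 e3 with a^2 + b12^2 + b13^2 + b23^2 = 1 (so R^-1 = ~R). Expanding the columns R e_j ~R gives tr M = 4a^2 - 1 and, from the antisymmetric part, M21 - M12 = -4a*b12, M13 - M31 = 4a*b13, M32 - M23 = -4a*b23.
Here tr M = 959/4225, so a^2 = (1 + tr M)/4 = 1296/4225 and a = ±36/65. Taking a = 36/65: M21 - M12 = -576/845, M13 - M31 = -6912/4225, M32 - M23 = -432/845, giving b12 = 4/13, b13 = -48/65, b23 = 3/13, i.e. R = 36/65 + 4/13*e1 e2 - 48/65*e1 e3 + 3/13*e2 e3.
Its e2 e3 coefficient is already positive.
Answer: 36/65 + 4/13*e1 e2 - 48/65*e1 e3 + 3/13*e2 e3. Why the constraint matters: R and -R act identically through the sandwich — M has trace 959/4225 either way — so only the sign condition on e2 e3 picks one of the two preimages.


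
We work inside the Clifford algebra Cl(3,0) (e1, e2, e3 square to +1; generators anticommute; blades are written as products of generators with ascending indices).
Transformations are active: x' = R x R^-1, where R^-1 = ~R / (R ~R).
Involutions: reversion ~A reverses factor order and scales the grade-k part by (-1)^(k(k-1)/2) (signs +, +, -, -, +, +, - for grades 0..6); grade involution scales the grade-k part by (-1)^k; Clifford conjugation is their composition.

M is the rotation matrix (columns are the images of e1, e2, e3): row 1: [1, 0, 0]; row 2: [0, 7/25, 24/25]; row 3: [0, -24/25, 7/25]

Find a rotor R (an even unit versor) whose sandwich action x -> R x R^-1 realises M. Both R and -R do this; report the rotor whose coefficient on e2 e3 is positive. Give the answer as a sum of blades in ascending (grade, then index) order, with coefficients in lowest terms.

Method: write R = a + b12*e1 e2 + b13*e1 e3 + b23*e2 e3 with a^2 + b12^2 + b13^2 + b23^2 = 1 (so R^-1 = ~R). Expanding the columns R e_j ~R gives tr M = 4a^2 - 1 and, from the antisymmetric part, M21 - M12 = -4a*b12, M13 - M31 = 4a*b13, M32 - M23 = -4a*b23.
Here tr M = 39/25, so a^2 = (1 + tr M)/4 = 16/25 and a = ±4/5. Taking a = 4/5: M21 - M12 = 0, M13 - M31 = 0, M32 - M23 = -48/25, giving b12 = 0, b13 = 0, b23 = 3/5, i.e. R = 4/5 + 3/5*e2 e3.
Its e2 e3 coefficient is already positive.
Answer: 4/5 + 3/5*e2 e3. Recall the cover is two-to-one: with M of trace 39/25, both preimages act alike, and the stated e2 e3 sign chooses the sheet.


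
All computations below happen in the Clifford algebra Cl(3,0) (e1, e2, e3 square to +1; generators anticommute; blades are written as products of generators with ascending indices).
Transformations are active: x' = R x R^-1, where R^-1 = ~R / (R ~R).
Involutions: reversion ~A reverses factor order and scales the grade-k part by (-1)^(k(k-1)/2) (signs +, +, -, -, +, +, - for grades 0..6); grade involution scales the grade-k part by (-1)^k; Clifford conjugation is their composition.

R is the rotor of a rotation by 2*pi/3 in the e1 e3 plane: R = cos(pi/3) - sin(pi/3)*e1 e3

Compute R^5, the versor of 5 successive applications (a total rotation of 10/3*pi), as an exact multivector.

The rotor phase is half the rotation angle and phases add under composition, so 5 steps in the e1 e3 plane accumulate phase 5*(pi/3) = 5*pi/3: R^5 = cos(5*pi/3) - sin(5*pi/3)*e1 e3.
cos(5*pi/3) = 1/2 and sin(5*pi/3) = -sqrt(3)/2, so R^5 = 1/2 + sqrt(3)/2*e1 e3. The net rotation is 4/3*pi (after discarding 1 full turn, each of which contributes a factor -1 to the rotor); the rotor keeps the half-angle phase exactly.
Answer: 1/2 + sqrt(3)/2*e1 e3


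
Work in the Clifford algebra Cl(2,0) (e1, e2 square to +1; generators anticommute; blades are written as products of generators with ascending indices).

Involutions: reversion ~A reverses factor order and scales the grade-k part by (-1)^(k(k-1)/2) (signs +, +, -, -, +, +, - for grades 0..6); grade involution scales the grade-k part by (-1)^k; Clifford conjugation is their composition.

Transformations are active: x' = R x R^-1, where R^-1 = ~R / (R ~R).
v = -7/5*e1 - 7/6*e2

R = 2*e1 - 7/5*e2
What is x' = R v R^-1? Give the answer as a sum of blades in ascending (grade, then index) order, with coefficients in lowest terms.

~R = 2*e1 - 7/5*e2, and R ~R = 149/25, so R^-1 = ~R / (149/25).
R v = -7/6 - 322/75*e1 e2
Answer: 1379/2235*e1 + 511/298*e2


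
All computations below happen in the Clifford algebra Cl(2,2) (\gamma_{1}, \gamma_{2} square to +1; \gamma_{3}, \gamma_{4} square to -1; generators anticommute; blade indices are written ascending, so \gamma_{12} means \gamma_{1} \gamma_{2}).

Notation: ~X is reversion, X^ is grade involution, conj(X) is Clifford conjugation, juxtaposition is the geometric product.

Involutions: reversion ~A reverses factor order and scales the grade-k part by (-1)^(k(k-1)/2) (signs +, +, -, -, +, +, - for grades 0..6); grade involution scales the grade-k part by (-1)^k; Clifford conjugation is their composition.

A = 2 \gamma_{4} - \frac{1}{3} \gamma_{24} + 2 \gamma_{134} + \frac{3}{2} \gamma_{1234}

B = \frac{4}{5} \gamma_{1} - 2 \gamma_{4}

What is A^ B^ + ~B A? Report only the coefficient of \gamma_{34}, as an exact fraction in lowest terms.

first term: 4 + \frac{2}{3} \gamma_{2} + 4 \gamma_{13} - \frac{8}{5} \gamma_{14} + \frac{8}{5} \gamma_{34} - 3 \gamma_{123} + \frac{4}{15} \gamma_{124} + \frac{6}{5} \gamma_{234}
second term: 4 + \frac{2}{3} \gamma_{2} + 4 \gamma_{13} + \frac{8}{5} \gamma_{14} + \frac{8}{5} \gamma_{34} - 3 \gamma_{123} - \frac{4}{15} \gamma_{124} + \frac{6}{5} \gamma_{234}
Answer: \frac{16}{5}


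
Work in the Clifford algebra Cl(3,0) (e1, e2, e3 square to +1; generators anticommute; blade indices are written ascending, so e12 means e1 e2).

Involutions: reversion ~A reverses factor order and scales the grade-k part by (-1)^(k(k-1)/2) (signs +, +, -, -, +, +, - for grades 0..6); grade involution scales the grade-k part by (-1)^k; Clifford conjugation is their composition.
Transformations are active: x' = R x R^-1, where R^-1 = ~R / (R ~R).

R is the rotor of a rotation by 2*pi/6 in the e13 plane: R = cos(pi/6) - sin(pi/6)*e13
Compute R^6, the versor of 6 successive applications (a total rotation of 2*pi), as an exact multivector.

Rotor phase runs at HALF the rotation angle; powers of one rotor simply add phase, so after 6 steps in e13 the phase is 6*pi/6 = pi and R^6 = cos(pi) - sin(pi)*e13.
cos(pi) = -1 and sin(pi) = 0, so R^6 = -1. The total rotation 2*pi is 1 full turn, so every vector returns to itself, yet the rotor is -1, on the OTHER sheet of the double cover (an odd number of 2*pi turns).
Answer: -1


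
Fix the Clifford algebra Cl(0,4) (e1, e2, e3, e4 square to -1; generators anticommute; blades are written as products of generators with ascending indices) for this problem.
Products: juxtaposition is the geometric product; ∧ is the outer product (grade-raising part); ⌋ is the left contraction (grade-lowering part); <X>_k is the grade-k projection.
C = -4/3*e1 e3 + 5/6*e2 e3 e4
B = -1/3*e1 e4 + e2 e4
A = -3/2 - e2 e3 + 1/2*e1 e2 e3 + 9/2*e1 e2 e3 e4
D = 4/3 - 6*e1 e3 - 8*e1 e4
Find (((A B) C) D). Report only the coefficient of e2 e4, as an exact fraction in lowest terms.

step 1: 9/2*e1 e3 + 1/2*e1 e4 + 3/2*e2 e3 - 3/2*e2 e4 - e3 e4 + 1/2*e1 e3 e4 + 1/6*e2 e3 e4 + 1/3*e1 e2 e3 e4
step 2: 221/36 + 5/18*e1 + 5/6*e2 - 5/4*e3 - 7/12*e4 + 19/12*e1 e2 + 4/3*e1 e4 - 4/9*e2 e4 + 2/3*e3 e4 - 5/12*e1 e2 e3 + 143/36*e1 e2 e4 - 2*e1 e2 e3 e4
step 3: 509/27 + 677/54*e1 - 169/6*e2 + 13/9*e4 - 13/9*e1 e2 - 63/2*e1 e3 - 154/3*e1 e4 - 51/2*e2 e3 - 34/27*e2 e4 + 80/9*e3 e4 + 40/9*e1 e2 e3 + 323/27*e1 e2 e4 - 13/2*e1 e3 e4 - 163/6*e2 e3 e4 - 16/3*e1 e2 e3 e4
Answer: -34/27


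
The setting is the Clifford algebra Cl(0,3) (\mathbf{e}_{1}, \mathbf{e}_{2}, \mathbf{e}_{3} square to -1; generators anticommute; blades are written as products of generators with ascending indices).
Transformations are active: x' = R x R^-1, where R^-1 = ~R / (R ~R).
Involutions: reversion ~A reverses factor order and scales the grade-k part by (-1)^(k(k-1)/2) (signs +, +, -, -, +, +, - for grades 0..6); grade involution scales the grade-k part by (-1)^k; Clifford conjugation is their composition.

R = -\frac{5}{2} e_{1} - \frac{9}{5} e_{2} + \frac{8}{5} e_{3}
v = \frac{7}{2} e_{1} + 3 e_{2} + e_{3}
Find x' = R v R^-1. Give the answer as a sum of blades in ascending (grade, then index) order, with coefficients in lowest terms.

~R = -\frac{5}{2} e_{1} - \frac{9}{5} e_{2} + \frac{8}{5} e_{3}, and R ~R = -\frac{241}{20}, so R^-1 = ~R / (-\frac{241}{20}).
R v = \frac{251}{20} - \frac{6}{5} e_{1} e_{2} - \frac{81}{10} e_{1} e_{3} - \frac{33}{5} e_{2} e_{3}
Answer: \frac{823}{482} e_{1} + \frac{903}{1205} e_{2} - \frac{5221}{1205} e_{3}


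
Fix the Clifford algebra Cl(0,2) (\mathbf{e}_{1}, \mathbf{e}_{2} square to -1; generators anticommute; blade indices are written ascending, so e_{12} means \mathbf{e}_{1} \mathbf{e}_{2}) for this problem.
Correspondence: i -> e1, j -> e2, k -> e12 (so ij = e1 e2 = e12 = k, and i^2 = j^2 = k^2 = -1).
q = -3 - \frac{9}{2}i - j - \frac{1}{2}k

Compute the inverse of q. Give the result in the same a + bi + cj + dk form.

In blades: q = -3 - \frac{9}{2} e_{1} - e_{2} - \frac{1}{2} e_{12}.
With qbar = -3 + \frac{9}{2} e_{1} + e_{2} + \frac{1}{2} e_{12} (scalar fixed, mapped units negated), q qbar = \frac{61}{2} (the sum of squared coefficients), so q^-1 = qbar / (\frac{61}{2}) = -\frac{6}{61} + \frac{9}{61} e_{1} + \frac{2}{61} e_{2} + \frac{1}{61} e_{12}; translating back:
Answer: -\frac{6}{61} + \frac{9}{61}i + \frac{2}{61}j + \frac{1}{61}k


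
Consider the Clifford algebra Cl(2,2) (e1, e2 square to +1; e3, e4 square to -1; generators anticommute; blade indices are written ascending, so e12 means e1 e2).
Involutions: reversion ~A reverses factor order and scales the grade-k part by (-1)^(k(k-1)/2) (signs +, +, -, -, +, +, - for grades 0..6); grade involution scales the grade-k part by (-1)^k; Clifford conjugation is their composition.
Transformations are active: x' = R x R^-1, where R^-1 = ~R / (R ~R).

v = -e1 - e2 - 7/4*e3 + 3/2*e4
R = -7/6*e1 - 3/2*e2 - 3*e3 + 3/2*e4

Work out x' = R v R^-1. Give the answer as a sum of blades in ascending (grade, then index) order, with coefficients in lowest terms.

~R = -7/6*e1 - 3/2*e2 - 3*e3 + 3/2*e4, and R ~R = -275/36, so R^-1 = ~R / (-275/36).
R v = -29/6 - 1/3*e12 - 23/24*e13 - 1/4*e14 - 3/8*e23 - 3/4*e24 - 15/8*e34
Answer: -131/275*e1 - 247/275*e2 - 2251/1100*e3 + 219/550*e4


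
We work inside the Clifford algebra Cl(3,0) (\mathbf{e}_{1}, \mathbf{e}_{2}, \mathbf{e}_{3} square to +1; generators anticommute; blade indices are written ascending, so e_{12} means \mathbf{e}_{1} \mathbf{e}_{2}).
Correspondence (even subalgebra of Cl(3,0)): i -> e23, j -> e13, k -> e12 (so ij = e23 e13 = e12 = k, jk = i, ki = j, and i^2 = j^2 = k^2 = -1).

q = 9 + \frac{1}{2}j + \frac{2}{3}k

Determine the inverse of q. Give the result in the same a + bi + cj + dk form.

In blades: q = 9 + \frac{2}{3} e_{12} + \frac{1}{2} e_{13}.
With qbar = 9 - \frac{2}{3} e_{12} - \frac{1}{2} e_{13} (scalar fixed, mapped units negated), q qbar = \frac{2941}{36} (the sum of squared coefficients), so q^-1 = qbar / (\frac{2941}{36}) = \frac{324}{2941} - \frac{24}{2941} e_{12} - \frac{18}{2941} e_{13}; translating back:
Answer: \frac{324}{2941} - \frac{18}{2941}j - \frac{24}{2941}k


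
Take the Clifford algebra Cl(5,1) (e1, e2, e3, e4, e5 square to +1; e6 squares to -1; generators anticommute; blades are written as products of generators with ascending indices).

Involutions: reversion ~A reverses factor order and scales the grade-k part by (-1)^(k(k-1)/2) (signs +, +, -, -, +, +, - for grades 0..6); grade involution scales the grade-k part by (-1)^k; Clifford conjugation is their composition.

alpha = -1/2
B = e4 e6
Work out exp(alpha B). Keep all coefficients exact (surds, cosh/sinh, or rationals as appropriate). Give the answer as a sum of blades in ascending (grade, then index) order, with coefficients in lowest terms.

B^2 = (1)^2*(e4 e6)^2 = 1*(+1) = 1 (a basis 2-blade squares to minus the product of its generators' squares).
B^2 = 1 — hyperbolic case — the even/odd split gives cosh and sinh: l = 1, alpha*l = -1/2, so exp(alpha B) = cosh(-1/2) + (sinh(-1/2)/1)*B = cosh(1/2) + (-sinh(1/2))*B.
Answer: cosh(1/2) - sinh(1/2)*e4 e6


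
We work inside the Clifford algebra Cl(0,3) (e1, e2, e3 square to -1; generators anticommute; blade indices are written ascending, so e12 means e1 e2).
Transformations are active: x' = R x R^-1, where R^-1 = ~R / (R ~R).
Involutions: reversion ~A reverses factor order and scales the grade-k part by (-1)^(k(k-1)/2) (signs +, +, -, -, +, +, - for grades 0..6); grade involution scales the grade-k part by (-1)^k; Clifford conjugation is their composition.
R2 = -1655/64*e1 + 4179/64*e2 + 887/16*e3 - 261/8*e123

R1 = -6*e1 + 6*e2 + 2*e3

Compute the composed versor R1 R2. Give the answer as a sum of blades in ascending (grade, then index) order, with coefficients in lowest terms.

Distribute over the terms of R1 (each basis-blade product reordered to ascending indices, repeated generators contracted through their squares):
(-6*e1) R2 = -4965/32 - 12537/32*e12 - 2661/8*e13 - 783/4*e23
(6*e2) R2 = -12537/32 + 4965/32*e12 - 783/4*e13 + 2661/8*e23
(2*e3) R2 = -887/8 + 261/4*e12 + 1655/32*e13 - 4179/32*e23
Summing the partial products and collecting blades:
Answer: -10525/16 - 1371/8*e12 - 15253/32*e13 + 201/32*e23


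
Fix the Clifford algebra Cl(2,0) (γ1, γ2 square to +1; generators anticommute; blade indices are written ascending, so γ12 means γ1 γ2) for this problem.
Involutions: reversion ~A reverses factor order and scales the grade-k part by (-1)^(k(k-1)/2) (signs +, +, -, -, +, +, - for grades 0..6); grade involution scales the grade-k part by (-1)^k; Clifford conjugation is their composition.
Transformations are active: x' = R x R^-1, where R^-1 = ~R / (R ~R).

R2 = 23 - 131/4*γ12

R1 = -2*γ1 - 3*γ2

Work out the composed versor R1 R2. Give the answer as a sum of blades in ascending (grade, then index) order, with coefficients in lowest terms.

Distribute over the terms of R1 (each basis-blade product reordered to ascending indices, repeated generators contracted through their squares):
(-2*γ1) R2 = -46*γ1 + 131/2*γ2
(-3*γ2) R2 = -393/4*γ1 - 69*γ2
Summing the partial products and collecting blades:
Answer: -577/4*γ1 - 7/2*γ2


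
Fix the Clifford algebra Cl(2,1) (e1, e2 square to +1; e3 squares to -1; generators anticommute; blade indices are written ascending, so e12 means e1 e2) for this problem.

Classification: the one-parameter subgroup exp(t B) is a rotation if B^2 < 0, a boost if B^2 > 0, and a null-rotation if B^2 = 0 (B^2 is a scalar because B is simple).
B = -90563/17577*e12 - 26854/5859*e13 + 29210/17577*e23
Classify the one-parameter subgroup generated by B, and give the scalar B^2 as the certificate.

B^2 term by term: the squares give (-90563/17577)^2*(e12)^2 + (-26854/5859)^2*(e13)^2 + (29210/17577)^2*(e23)^2 = 8201656969/308950929*(-1) + 721137316/34327881*(+1) + 853224100/308950929*(+1) = -25/9 (each basis 2-blade squares to minus the product of its generators' squares); cross terms between blades sharing an index anticommute and cancel. So B^2 = -25/9.
Answer: rotation, certificate B^2 = -25/9. Certificate logic: -25/9 is a conjugation-invariant scalar, so its sign fixes rotation versus boost versus null-rotation outright.


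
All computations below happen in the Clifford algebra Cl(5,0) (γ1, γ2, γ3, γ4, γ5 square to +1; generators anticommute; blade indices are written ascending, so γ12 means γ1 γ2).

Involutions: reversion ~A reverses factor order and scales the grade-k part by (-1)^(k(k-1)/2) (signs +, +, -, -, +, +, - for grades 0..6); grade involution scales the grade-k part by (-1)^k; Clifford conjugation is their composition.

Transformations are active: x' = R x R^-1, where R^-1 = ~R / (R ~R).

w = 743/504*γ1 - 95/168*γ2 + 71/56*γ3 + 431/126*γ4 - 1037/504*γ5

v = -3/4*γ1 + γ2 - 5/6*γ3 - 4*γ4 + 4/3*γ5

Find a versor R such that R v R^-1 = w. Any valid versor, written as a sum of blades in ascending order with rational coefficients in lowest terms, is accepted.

The midline construction: v and w both square to 2885/144, so reflecting in their sum 365/504*γ1 + 73/168*γ2 + 73/168*γ3 - 73/126*γ4 - 365/504*γ5 exchanges them.
Answer: 365/504*γ1 + 73/168*γ2 + 73/168*γ3 - 73/126*γ4 - 365/504*γ5


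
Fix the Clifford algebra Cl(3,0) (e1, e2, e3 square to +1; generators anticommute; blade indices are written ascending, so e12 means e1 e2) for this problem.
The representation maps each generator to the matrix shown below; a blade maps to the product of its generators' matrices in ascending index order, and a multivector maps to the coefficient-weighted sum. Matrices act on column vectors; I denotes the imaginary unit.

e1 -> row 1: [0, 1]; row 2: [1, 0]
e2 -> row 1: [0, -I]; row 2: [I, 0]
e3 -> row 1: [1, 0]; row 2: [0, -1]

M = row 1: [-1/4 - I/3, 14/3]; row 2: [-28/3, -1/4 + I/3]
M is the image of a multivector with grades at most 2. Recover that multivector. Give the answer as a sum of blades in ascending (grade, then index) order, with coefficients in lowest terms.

Method: 1, rho(e1), rho(e2), rho(e3) form a trace-orthogonal basis of the 2x2 complex matrices (tr(X Y) = 2 if X = Y, else 0), so M = m0*1 + m1*rho(e1) + m2*rho(e2) + m3*rho(e3) with m0 = tr(M)/2 = -1/4, m1 = tr(M rho(e1))/2 = -7/3, m2 = tr(M rho(e2))/2 = 7*I, m3 = tr(M rho(e3))/2 = -I/3.
Multiplying table entries, the bivector images are rho(e12) = I*rho(e3), rho(e13) = -I*rho(e2), rho(e23) = I*rho(e1); with real blade coefficients the real parts of m0..m3 are the coefficients of 1, e1, e2, e3 and the imaginary parts give the bivectors (e23: Im m1, e13: -Im m2, e12: Im m3).
Answer: -1/4 - 7/3*e1 - 1/3*e12 - 7*e13


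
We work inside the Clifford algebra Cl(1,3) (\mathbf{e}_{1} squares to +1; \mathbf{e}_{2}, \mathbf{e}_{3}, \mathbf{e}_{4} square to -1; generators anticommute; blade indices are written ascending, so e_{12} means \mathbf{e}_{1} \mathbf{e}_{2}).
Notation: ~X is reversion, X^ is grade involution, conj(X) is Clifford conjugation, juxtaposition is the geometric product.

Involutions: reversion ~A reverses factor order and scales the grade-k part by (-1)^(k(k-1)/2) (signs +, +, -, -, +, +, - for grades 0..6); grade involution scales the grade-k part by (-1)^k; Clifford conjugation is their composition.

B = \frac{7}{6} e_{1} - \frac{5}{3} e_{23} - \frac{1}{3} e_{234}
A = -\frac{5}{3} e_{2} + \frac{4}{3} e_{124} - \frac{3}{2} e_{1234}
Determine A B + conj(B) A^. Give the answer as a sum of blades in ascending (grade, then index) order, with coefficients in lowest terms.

first term: \frac{1}{2} e_{1} - \frac{25}{9} e_{3} + \frac{35}{18} e_{12} - \frac{4}{9} e_{13} - \frac{5}{2} e_{14} + \frac{14}{9} e_{24} - \frac{5}{9} e_{34} + \frac{20}{9} e_{134} + \frac{7}{4} e_{234}
second term: -\frac{1}{2} e_{1} + \frac{25}{9} e_{3} - \frac{35}{18} e_{12} - \frac{4}{9} e_{13} + \frac{5}{2} e_{14} + \frac{14}{9} e_{24} + \frac{5}{9} e_{34} - \frac{20}{9} e_{134} + \frac{7}{4} e_{234}
Answer: -\frac{8}{9} e_{13} + \frac{28}{9} e_{24} + \frac{7}{2} e_{234}


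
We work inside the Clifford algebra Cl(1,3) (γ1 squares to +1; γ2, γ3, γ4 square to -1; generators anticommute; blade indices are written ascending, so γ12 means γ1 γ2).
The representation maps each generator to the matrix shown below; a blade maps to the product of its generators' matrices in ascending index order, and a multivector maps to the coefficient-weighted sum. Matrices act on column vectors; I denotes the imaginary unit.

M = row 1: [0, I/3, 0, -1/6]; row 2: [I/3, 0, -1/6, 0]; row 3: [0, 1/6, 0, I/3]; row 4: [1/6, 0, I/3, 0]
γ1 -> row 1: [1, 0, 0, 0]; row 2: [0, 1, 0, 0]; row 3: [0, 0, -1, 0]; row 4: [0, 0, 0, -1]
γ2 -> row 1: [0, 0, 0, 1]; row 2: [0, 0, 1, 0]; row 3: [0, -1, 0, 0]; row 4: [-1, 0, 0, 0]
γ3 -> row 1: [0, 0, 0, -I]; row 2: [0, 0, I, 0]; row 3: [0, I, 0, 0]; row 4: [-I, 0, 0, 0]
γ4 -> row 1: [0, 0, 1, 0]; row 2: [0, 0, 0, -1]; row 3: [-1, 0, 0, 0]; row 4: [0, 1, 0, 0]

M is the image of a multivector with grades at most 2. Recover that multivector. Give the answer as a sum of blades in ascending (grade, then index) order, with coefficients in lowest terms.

Method: the blade images are trace-orthogonal — tr(rho(e_A) rho(e_B)^-1) = 4 if A = B and 0 otherwise — and rho(e_A)^-1 = (e_A)^2 * rho(e_A) with (e_A)^2 = +1 or -1, so the coefficient of e_A in the preimage is (e_A)^2 * tr(M rho(e_A))/4.
Nonzero projections over blades of grade <= 2: γ2: (γ2)^2 = -1, tr(M rho(γ2)) = 2/3, coefficient -1/6; γ34: (γ34)^2 = -1, tr(M rho(γ34)) = 4/3, coefficient -1/3. Every other blade of grade <= 2 projects to 0.
Answer: -1/6*γ2 - 1/3*γ34


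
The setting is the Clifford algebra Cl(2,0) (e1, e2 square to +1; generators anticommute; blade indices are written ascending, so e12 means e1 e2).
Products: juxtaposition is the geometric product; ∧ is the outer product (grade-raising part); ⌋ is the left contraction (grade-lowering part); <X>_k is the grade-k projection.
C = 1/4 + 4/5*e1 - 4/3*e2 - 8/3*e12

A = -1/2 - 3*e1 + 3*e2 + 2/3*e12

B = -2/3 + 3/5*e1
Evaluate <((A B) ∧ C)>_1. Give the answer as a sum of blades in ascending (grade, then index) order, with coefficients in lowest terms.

step 1: -22/15 + 17/10*e1 - 12/5*e2 - 101/45*e12
step 2: -11/30 - 449/600*e1 + 61/45*e2 + 901/300*e12
step 3: -449/600*e1 + 61/45*e2
Answer: -449/600*e1 + 61/45*e2


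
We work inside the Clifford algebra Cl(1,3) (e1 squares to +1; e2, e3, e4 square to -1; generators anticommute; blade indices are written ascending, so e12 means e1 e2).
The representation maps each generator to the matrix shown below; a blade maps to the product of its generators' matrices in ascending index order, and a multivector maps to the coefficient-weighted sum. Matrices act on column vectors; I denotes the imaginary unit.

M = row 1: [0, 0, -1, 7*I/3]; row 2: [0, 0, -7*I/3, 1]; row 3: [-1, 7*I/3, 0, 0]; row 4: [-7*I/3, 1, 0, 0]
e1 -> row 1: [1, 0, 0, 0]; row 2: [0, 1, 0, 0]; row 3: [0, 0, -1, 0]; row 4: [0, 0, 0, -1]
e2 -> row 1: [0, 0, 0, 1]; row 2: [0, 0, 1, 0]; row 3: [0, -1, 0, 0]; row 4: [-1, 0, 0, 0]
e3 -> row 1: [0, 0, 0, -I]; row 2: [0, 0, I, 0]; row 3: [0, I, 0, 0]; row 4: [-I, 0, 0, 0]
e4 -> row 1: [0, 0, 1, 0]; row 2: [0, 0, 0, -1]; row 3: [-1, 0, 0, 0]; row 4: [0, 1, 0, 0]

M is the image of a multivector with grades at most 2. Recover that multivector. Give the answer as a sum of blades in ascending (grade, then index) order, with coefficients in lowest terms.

Method: the blade images are trace-orthogonal — tr(rho(e_A) rho(e_B)^-1) = 4 if A = B and 0 otherwise — and rho(e_A)^-1 = (e_A)^2 * rho(e_A) with (e_A)^2 = +1 or -1, so the coefficient of e_A in the preimage is (e_A)^2 * tr(M rho(e_A))/4.
Nonzero projections over blades of grade <= 2: e13: (e13)^2 = +1, tr(M rho(e13)) = -28/3, coefficient -7/3; e14: (e14)^2 = +1, tr(M rho(e14)) = -4, coefficient -1. Every other blade of grade <= 2 projects to 0.
Answer: -7/3*e13 - e14


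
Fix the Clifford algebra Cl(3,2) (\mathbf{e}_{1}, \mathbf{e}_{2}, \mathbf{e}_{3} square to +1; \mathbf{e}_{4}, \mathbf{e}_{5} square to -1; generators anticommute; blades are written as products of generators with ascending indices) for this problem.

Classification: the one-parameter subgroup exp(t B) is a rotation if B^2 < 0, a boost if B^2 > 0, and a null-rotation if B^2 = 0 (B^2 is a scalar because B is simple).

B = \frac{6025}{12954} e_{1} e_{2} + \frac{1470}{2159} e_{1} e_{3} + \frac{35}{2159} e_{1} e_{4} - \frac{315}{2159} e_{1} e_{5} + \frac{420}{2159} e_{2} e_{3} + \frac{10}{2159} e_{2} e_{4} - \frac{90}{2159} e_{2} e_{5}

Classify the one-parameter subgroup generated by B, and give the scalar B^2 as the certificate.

B^2 term by term: the squares give (\frac{6025}{12954})^2*(e_{1} e_{2})^2 + (\frac{1470}{2159})^2*(e_{1} e_{3})^2 + (\frac{35}{2159})^2*(e_{1} e_{4})^2 + (-\frac{315}{2159})^2*(e_{1} e_{5})^2 + (\frac{420}{2159})^2*(e_{2} e_{3})^2 + (\frac{10}{2159})^2*(e_{2} e_{4})^2 + (-\frac{90}{2159})^2*(e_{2} e_{5})^2 = \frac{36300625}{167806116}*(-1) + \frac{2160900}{4661281}*(-1) + \frac{1225}{4661281}*(+1) + \frac{99225}{4661281}*(+1) + \frac{176400}{4661281}*(-1) + \frac{100}{4661281}*(+1) + \frac{8100}{4661281}*(+1) = -\frac{25}{36} (each basis 2-blade squares to minus the product of its generators' squares); cross terms between blades sharing an index anticommute and cancel; the commuting (index-disjoint) pairs give grade-4 terms 2*c*c'*(blade product), which cancel blade by blade — e_{1} e_{2} e_{3} e_{4}: -\frac{29400}{4661281} + \frac{29400}{4661281} = 0; e_{1} e_{2} e_{3} e_{5}: \frac{264600}{4661281} - \frac{264600}{4661281} = 0; e_{1} e_{2} e_{4} e_{5}: \frac{6300}{4661281} - \frac{6300}{4661281} = 0 — confirming B is simple. So B^2 = -\frac{25}{36}.
Answer: rotation, certificate B^2 = -\frac{25}{36}. The invariant at work: B^2 = -\frac{25}{36} is unchanged by conjugation, hence its sign classifies the subgroup whatever basis B is written in.


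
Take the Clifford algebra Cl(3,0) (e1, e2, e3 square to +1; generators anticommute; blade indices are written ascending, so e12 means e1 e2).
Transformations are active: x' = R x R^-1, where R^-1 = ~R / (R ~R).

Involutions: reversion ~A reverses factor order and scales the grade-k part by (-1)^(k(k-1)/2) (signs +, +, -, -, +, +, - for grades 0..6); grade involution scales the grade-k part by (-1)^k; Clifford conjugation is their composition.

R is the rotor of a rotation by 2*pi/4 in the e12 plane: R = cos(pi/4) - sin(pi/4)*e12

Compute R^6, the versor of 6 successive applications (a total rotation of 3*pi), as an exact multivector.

Half-angle bookkeeping: 6 applications in e12 add up to rotor phase 6*pi/4 = 3*pi/2, so R^6 = cos(3*pi/2) - sin(3*pi/2)*e12.
cos(3*pi/2) = 0 and sin(3*pi/2) = -1, so R^6 = e12. The net rotation is 1*pi (after discarding 1 full turn, each of which contributes a factor -1 to the rotor); the rotor keeps the half-angle phase exactly.
Answer: e12


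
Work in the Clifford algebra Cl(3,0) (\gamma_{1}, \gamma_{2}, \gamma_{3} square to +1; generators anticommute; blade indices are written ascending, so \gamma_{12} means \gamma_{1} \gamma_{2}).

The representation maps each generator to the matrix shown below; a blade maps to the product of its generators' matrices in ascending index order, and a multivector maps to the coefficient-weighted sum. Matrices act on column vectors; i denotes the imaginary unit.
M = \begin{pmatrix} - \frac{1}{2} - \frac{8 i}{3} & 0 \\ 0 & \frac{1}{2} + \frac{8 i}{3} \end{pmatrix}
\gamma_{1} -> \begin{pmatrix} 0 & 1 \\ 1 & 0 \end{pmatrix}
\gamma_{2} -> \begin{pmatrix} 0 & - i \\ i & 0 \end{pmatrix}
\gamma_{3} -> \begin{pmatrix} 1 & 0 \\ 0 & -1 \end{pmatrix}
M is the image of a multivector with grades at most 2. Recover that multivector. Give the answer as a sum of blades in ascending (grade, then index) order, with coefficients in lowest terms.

Method: 1, rho(\gamma_{1}), rho(\gamma_{2}), rho(\gamma_{3}) form a trace-orthogonal basis of the 2x2 complex matrices (tr(X Y) = 2 if X = Y, else 0), so M = m0*1 + m1*rho(\gamma_{1}) + m2*rho(\gamma_{2}) + m3*rho(\gamma_{3}) with m0 = tr(M)/2 = 0, m1 = tr(M rho(\gamma_{1}))/2 = 0, m2 = tr(M rho(\gamma_{2}))/2 = 0, m3 = tr(M rho(\gamma_{3}))/2 = - \frac{1}{2} - \frac{8 i}{3}.
Multiplying table entries, the bivector images are rho(\gamma_{12}) = i*rho(\gamma_{3}), rho(\gamma_{13}) = -i*rho(\gamma_{2}), rho(\gamma_{23}) = i*rho(\gamma_{1}); with real blade coefficients the real parts of m0..m3 are the coefficients of 1, \gamma_{1}, \gamma_{2}, \gamma_{3} and the imaginary parts give the bivectors (\gamma_{23}: Im m1, \gamma_{13}: -Im m2, \gamma_{12}: Im m3).
Answer: -\frac{1}{2} \gamma_{3} - \frac{8}{3} \gamma_{12}
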